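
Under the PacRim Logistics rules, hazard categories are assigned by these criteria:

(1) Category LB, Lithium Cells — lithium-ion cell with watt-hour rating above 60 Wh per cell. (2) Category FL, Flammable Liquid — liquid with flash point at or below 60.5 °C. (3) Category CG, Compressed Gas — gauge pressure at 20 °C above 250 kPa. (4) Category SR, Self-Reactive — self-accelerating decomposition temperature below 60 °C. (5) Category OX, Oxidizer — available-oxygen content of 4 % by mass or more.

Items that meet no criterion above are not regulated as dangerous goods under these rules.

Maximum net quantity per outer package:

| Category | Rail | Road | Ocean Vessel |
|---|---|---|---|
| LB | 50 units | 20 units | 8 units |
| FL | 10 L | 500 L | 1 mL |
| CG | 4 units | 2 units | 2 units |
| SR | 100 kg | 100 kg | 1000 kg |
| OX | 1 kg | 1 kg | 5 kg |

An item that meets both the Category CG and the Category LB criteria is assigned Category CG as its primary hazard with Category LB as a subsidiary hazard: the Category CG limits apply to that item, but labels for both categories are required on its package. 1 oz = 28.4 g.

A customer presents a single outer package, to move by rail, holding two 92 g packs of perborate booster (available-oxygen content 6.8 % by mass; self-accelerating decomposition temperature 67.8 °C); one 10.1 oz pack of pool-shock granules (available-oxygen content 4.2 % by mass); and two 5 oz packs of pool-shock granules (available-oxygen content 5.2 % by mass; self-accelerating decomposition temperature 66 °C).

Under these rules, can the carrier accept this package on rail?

Perborate booster: available-oxygen content 6.8 % by mass ≥ 4 % by mass → Category OX (Oxidizer).
Available-oxygen content 4.2 % by mass meets the Category OX criterion (Oxidizer), so the pool-shock granules are Category OX.
Available-oxygen content 5.2 % by mass meets the Category OX criterion (Oxidizer), so the pool-shock granules are Category OX.
Category OX net quantity: (two 92 g packs = 184 g) + (one 10.1 oz pack = 286.84 g) + (two 5 oz packs = 284 g) = 754.84 g.
754.84 g ≤ 1 kg (rail limit, Category OX) — within limit.

Yes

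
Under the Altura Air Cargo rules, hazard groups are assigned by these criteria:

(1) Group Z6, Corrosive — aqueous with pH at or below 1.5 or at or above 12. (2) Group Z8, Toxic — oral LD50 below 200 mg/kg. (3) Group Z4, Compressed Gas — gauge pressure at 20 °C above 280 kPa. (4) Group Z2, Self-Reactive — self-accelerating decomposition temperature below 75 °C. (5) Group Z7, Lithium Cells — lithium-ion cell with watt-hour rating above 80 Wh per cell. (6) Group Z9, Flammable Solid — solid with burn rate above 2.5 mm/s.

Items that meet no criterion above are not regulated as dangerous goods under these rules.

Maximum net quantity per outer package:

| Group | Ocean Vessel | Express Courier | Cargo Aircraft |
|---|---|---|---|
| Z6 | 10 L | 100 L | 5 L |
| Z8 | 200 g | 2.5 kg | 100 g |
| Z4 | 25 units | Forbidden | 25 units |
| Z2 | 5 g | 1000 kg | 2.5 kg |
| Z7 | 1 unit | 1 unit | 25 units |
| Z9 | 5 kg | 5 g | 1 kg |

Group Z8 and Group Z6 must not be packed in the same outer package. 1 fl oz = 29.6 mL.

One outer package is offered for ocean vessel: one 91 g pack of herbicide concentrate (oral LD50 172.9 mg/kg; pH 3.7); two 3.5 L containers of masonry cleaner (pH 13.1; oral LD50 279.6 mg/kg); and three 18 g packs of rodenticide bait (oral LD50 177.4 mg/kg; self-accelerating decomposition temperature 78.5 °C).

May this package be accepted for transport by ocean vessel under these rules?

Oral LD50 172.9 mg/kg meets the Group Z8 criterion (Toxic), so the herbicide concentrate is Group Z8.
The masonry cleaner has pH 13.1, which is ≥ 12, so it is Group Z6 (Corrosive).
With oral LD50 177.4 mg/kg (< 200 mg/kg), the rodenticide bait falls in Group Z8.
Total Group Z8: 91 g + (three 18 g packs = 54 g) = 145 g.
145 g is within the ocean vessel limit of 200 g for Group Z8.
Group Z6 quantity: two 3.5 L containers = 7 L.
7 L is within the ocean vessel limit of 10 L for Group Z6.
Group Z8 and Group Z6 may not share an outer package.

No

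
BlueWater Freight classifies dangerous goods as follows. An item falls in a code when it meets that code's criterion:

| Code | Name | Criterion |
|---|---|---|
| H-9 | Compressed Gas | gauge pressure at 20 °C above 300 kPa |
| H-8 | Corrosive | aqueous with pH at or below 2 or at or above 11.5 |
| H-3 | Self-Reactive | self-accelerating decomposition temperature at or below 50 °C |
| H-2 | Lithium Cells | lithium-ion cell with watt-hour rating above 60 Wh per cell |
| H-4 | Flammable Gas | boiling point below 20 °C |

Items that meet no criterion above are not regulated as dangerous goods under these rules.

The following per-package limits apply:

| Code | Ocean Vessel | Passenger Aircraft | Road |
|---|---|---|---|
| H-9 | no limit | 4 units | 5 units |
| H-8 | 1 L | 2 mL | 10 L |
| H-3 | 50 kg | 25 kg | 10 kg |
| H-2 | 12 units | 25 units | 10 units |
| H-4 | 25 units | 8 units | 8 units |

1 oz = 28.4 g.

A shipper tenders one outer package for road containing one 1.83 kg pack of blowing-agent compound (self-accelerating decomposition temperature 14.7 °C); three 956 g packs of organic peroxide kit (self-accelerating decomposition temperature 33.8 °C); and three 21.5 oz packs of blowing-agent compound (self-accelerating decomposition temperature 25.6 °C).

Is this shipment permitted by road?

Yes

With self-accelerating decomposition temperature 14.7 °C (≤ 50 °C), the blowing-agent compound falls in Code H-3.
Self-accelerating decomposition temperature 33.8 °C meets the Code H-3 criterion (Self-Reactive), so the organic peroxide kit is Code H-3.
Self-accelerating decomposition temperature 25.6 °C meets the Code H-3 criterion (Self-Reactive), so the blowing-agent compound is Code H-3.
Code H-3 net quantity: 1.83 kg + (three 956 g packs = 2.868 kg) + (three 21.5 oz packs = 1831.8 g) = 6529.8 g.
6529.8 g ≤ 10 kg (road limit, Code H-3) — within limit.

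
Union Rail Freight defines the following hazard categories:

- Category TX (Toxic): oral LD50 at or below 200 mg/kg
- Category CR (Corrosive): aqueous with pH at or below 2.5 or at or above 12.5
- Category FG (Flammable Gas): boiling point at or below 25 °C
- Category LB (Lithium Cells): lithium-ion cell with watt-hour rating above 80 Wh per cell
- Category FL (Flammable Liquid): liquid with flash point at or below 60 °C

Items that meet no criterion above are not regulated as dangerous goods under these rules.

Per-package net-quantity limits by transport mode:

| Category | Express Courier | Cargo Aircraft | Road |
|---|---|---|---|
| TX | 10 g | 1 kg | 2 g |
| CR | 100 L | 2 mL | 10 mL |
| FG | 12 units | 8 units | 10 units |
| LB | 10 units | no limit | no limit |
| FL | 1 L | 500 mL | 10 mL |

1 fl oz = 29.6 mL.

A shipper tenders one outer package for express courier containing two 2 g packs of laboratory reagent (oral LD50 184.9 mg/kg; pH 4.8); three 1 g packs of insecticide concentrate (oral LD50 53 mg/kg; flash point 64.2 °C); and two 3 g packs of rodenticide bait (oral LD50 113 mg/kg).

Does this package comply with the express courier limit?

The laboratory reagent has oral LD50 184.9 mg/kg, which is ≤ 200 mg/kg, so it is Category TX (Toxic).
Insecticide concentrate: oral LD50 53 mg/kg ≤ 200 mg/kg → Category TX (Toxic).
Rodenticide bait: oral LD50 113 mg/kg ≤ 200 mg/kg → Category TX (Toxic).
Category TX net quantity: (two 2 g packs = 4 g) + (three 1 g packs = 3 g) + (two 3 g packs = 6 g) = 13 g.
13 g exceeds the express courier limit of 10 g for Category TX.

No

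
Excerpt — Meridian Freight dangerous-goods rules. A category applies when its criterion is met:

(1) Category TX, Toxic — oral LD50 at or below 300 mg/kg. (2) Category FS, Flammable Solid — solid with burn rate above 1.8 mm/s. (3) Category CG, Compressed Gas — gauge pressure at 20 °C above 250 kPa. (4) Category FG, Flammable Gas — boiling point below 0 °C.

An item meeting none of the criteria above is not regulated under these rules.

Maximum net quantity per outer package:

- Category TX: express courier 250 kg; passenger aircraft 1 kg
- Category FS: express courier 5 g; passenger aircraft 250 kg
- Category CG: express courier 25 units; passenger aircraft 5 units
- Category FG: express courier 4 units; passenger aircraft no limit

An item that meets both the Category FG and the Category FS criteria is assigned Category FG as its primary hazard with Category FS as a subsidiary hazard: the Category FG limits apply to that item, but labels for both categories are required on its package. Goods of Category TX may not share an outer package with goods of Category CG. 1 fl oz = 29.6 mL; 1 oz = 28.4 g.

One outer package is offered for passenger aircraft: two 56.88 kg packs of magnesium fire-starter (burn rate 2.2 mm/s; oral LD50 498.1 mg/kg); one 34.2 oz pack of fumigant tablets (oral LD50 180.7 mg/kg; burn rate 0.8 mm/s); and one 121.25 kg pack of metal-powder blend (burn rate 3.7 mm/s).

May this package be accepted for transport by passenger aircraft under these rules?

Yes

Burn rate 2.2 mm/s meets the Category FS criterion (Flammable Solid), so the magnesium fire-starter is Category FS.
The fumigant tablets have oral LD50 180.7 mg/kg, which is ≤ 300 mg/kg, so they are Category TX (Toxic).
Burn rate 3.7 mm/s meets the Category FS criterion (Flammable Solid), so the metal-powder blend is Category FS.
Category TX quantity: one 34.2 oz pack = 971.28 g.
That is within the Category TX passenger aircraft limit of 1 kg.
Total Category FS: (two 56.88 kg packs = 113.76 kg) + 121.25 kg = 235.01 kg.
That is within the Category FS passenger aircraft limit of 250 kg.
The segregation rule (Category TX with Category CG) does not apply to Category TX with Category FS.
Every hazard category is within its passenger aircraft limit and no segregation rule is violated.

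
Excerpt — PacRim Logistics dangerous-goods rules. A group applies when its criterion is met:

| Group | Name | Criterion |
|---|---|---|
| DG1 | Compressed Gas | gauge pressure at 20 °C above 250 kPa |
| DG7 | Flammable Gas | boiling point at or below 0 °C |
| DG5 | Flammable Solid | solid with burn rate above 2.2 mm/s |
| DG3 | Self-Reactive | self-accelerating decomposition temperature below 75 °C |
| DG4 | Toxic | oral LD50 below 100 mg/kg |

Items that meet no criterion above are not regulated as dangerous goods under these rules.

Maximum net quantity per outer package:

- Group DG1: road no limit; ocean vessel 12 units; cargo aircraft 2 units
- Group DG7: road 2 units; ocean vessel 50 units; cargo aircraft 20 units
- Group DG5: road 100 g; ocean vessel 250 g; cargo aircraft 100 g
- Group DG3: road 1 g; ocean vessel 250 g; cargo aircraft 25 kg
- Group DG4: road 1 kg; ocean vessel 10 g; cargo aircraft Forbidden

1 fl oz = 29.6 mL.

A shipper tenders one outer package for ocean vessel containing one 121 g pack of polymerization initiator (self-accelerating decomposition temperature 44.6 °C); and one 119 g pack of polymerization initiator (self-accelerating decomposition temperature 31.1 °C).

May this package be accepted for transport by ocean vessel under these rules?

Yes

Polymerization initiator: self-accelerating decomposition temperature 44.6 °C < 75 °C → Group DG3 (Self-Reactive).
The polymerization initiator has self-accelerating decomposition temperature 31.1 °C, which is < 75 °C, so it is Group DG3 (Self-Reactive).
Total Group DG3: 121 g + 119 g = 240 g.
240 g ≤ 250 g (ocean vessel limit, Group DG3) — within limit.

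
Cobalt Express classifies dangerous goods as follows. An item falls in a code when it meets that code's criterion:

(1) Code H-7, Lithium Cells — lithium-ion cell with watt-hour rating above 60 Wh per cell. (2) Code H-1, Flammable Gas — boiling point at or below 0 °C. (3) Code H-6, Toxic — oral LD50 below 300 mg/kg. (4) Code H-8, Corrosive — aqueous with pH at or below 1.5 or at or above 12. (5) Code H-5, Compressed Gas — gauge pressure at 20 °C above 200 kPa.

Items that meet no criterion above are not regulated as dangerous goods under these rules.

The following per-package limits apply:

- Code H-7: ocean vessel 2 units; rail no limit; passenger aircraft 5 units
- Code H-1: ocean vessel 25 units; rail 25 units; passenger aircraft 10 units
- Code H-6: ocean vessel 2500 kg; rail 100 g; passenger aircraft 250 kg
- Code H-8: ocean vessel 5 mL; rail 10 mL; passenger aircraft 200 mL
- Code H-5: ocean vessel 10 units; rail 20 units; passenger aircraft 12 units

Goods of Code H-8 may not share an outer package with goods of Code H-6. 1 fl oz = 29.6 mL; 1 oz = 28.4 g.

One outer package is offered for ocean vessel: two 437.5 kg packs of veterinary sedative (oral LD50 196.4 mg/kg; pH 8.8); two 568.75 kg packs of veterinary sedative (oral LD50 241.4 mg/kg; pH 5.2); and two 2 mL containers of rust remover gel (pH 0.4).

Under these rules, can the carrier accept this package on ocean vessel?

Oral LD50 196.4 mg/kg meets the Code H-6 criterion (Toxic), so the veterinary sedative is Code H-6.
The veterinary sedative has oral LD50 241.4 mg/kg, which is < 300 mg/kg, so it is Code H-6 (Toxic).
Rust remover gel: pH 0.4 ≤ 1.5 → Code H-8 (Corrosive).
Code H-8 quantity: two 2 mL containers = 4 mL.
4 mL ≤ 5 mL (ocean vessel limit, Code H-8) — within limit.
Total Code H-6: (two 437.5 kg packs = 875 kg) + (two 568.75 kg packs = 1137.5 kg) = 2012.5 kg.
2012.5 kg ≤ 2500 kg (ocean vessel limit, Code H-6) — within limit.
Code H-8 and Code H-6 may not share an outer package.

No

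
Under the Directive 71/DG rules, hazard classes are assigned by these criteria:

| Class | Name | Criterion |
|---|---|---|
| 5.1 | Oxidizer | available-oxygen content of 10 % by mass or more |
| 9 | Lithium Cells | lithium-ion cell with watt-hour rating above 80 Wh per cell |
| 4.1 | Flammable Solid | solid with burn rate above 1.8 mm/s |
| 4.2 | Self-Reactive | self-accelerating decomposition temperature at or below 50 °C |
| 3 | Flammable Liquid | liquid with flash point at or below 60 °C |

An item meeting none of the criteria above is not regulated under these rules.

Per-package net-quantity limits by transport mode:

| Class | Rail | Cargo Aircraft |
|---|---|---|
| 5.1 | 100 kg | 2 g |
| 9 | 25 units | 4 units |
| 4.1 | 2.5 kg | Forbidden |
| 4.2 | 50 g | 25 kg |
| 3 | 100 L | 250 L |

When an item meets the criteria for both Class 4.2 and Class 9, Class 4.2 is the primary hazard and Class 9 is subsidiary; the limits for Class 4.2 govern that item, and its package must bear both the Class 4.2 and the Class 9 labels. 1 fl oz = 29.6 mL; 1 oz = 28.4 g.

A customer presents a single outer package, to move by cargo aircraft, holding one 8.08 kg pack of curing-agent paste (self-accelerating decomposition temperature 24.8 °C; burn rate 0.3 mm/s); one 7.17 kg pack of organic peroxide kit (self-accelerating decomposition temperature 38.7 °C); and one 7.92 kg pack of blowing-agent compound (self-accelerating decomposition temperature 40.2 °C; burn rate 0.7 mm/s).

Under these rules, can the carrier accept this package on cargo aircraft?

The curing-agent paste has self-accelerating decomposition temperature 24.8 °C, which is ≤ 50 °C, so it is Class 4.2 (Self-Reactive).
Organic peroxide kit: self-accelerating decomposition temperature 38.7 °C ≤ 50 °C → Class 4.2 (Self-Reactive).
Blowing-agent compound: self-accelerating decomposition temperature 40.2 °C ≤ 50 °C → Class 4.2 (Self-Reactive).
Total Class 4.2: 8.08 kg + 7.17 kg + 7.92 kg = 23.17 kg.
23.17 kg is within the cargo aircraft limit of 25 kg for Class 4.2.

Yes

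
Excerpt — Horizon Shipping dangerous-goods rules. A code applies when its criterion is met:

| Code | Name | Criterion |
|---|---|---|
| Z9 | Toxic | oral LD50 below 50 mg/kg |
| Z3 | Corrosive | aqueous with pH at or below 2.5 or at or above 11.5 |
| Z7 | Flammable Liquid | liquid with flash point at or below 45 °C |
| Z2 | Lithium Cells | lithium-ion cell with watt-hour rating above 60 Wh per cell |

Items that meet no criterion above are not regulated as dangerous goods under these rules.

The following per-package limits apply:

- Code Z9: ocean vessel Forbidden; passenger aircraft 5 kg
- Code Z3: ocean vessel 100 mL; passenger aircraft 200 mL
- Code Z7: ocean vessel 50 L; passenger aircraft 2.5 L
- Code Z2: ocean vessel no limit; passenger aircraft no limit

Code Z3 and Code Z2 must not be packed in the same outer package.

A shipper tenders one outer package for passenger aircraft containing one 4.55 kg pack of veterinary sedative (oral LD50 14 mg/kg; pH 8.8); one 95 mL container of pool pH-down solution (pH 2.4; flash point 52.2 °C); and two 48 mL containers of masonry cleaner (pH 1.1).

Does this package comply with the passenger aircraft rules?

With oral LD50 14 mg/kg (< 50 mg/kg), the veterinary sedative falls in Code Z9.
Pool pH-down solution: pH 2.4 ≤ 2.5 → Code Z3 (Corrosive).
With pH 1.1 (≤ 2.5), the masonry cleaner falls in Code Z3.
Code Z3 net quantity: 95 mL + (two 48 mL containers = 96 mL) = 191 mL.
191 mL ≤ 200 mL (passenger aircraft limit, Code Z3) — within limit.
Code Z9 quantity: 4.55 kg.
4.55 kg ≤ 5 kg (passenger aircraft limit, Code Z9) — within limit.
The segregation rule (Code Z3 with Code Z2) does not apply to Code Z3 with Code Z9.
Every hazard code is within its passenger aircraft limit and no segregation rule is violated.

Yes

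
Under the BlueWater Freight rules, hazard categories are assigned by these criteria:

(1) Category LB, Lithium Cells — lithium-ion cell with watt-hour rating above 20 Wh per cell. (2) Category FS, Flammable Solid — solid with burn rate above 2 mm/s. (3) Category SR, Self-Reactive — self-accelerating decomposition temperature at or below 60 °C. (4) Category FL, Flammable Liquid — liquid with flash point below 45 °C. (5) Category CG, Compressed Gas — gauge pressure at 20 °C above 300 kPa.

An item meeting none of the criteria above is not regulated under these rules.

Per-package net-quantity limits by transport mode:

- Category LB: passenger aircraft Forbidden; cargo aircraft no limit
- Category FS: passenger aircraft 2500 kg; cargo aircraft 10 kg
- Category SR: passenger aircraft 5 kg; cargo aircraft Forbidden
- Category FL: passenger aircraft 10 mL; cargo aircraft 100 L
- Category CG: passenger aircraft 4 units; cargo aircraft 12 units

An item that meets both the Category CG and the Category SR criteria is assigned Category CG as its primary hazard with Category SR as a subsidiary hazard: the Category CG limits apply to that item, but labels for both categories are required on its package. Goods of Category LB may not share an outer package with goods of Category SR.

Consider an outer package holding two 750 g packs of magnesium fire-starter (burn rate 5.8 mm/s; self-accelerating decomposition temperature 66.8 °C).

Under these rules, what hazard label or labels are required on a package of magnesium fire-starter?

Magnesium fire-starter: burn rate 5.8 mm/s > 2 mm/s → Category FS (Flammable Solid).
Only the Category FS label is required.

Category FS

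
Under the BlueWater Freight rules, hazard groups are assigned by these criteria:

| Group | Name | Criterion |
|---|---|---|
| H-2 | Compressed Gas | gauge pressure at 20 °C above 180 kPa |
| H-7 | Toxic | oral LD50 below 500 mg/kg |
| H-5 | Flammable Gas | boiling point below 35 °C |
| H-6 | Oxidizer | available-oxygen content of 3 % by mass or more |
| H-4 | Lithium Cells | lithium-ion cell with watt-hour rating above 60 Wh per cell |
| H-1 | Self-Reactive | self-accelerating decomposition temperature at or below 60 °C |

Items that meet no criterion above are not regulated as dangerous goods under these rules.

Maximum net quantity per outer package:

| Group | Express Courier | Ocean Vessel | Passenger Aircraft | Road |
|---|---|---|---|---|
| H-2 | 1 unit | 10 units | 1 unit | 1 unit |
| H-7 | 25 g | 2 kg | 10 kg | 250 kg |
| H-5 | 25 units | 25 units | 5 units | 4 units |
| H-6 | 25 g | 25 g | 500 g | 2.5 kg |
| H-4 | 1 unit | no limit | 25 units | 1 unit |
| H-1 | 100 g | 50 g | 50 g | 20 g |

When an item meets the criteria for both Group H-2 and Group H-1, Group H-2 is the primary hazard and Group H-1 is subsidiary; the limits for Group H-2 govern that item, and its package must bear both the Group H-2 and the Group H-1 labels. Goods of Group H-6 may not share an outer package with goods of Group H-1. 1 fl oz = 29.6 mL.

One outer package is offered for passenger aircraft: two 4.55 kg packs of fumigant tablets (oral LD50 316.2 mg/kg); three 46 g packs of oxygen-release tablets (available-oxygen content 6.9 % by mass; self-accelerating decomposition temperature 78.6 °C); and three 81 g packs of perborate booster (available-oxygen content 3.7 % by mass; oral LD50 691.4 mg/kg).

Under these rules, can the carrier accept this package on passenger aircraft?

With oral LD50 316.2 mg/kg (< 500 mg/kg), the fumigant tablets fall in Group H-7.
With available-oxygen content 6.9 % by mass (≥ 3 % by mass), the oxygen-release tablets fall in Group H-6.
The perborate booster has available-oxygen content 3.7 % by mass, which is ≥ 3 % by mass, so it is Group H-6 (Oxidizer).
Total Group H-6: (three 46 g packs = 138 g) + (three 81 g packs = 243 g) = 381 g.
381 g ≤ 500 g (passenger aircraft limit, Group H-6) — within limit.
Group H-7 quantity: two 4.55 kg packs = 9.1 kg.
That is within the Group H-7 passenger aircraft limit of 10 kg.
The segregation rule (Group H-6 with Group H-1) does not apply to Group H-6 with Group H-7.
Every hazard group is within its passenger aircraft limit and no segregation rule is violated.

Yes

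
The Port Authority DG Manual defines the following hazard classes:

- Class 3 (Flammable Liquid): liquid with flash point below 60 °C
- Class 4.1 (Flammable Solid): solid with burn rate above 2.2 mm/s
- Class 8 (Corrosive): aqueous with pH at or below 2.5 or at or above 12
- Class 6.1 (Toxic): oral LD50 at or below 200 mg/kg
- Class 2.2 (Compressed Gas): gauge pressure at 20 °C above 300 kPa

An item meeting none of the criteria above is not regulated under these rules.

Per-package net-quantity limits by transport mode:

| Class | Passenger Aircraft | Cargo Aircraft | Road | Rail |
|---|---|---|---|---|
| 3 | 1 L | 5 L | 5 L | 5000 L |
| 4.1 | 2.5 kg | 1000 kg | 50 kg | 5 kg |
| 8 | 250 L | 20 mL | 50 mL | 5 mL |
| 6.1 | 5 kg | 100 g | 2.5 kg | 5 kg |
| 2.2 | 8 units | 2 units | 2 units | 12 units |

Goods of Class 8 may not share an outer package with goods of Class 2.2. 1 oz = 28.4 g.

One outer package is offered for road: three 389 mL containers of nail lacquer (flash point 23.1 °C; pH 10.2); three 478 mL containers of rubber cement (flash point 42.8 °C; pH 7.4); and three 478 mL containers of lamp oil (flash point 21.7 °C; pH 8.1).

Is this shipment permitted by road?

Yes

The nail lacquer has flash point 23.1 °C, which is < 60 °C, so it is Class 3 (Flammable Liquid).
Flash point 42.8 °C meets the Class 3 criterion (Flammable Liquid), so the rubber cement is Class 3.
With flash point 21.7 °C (< 60 °C), the lamp oil falls in Class 3.
Class 3 net quantity: (three 389 mL containers = 1.167 L) + (three 478 mL containers = 1.434 L) + (three 478 mL containers = 1.434 L) = 4.035 L.
4.035 L ≤ 5 L (road limit, Class 3) — within limit.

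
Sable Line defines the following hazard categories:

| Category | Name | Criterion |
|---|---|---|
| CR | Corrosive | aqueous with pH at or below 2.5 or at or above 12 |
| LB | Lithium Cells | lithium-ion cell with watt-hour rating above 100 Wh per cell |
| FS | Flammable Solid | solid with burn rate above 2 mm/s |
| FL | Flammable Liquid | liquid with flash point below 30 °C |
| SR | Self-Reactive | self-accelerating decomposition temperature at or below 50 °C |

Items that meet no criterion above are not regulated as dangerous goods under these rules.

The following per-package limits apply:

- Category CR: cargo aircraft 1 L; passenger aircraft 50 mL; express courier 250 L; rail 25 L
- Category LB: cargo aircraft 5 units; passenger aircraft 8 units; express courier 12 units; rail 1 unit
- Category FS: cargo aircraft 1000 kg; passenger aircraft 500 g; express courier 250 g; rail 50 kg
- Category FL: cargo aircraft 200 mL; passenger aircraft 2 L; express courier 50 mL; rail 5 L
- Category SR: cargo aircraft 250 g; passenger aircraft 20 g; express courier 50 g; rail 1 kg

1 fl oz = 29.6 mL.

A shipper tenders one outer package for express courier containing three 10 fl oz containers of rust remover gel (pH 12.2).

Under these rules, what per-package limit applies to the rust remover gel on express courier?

250 L

The rust remover gel has pH 12.2, which is ≥ 12, so it is Category CR (Corrosive).
The express courier limit for Category CR is 250 L.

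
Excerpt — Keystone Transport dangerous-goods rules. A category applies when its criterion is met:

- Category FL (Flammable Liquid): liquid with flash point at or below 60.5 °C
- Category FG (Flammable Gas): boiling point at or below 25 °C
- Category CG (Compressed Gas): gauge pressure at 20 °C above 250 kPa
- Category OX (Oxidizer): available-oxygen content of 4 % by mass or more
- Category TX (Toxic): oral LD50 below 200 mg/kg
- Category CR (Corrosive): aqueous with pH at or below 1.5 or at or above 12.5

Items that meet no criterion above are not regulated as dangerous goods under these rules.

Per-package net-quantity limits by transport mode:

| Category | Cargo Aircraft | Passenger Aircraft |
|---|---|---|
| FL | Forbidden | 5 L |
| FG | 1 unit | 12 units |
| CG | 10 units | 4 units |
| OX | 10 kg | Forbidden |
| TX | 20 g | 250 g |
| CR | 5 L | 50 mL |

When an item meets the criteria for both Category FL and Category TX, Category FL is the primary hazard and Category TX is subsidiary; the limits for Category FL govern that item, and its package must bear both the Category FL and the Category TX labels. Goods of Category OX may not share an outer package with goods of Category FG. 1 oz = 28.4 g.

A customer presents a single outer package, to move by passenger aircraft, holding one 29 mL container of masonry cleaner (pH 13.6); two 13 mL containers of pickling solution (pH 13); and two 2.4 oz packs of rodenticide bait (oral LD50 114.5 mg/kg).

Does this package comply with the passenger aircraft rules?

No

The masonry cleaner has pH 13.6, which is ≥ 12.5, so it is Category CR (Corrosive).
Pickling solution: pH 13 ≥ 12.5 → Category CR (Corrosive).
The rodenticide bait has oral LD50 114.5 mg/kg, which is < 200 mg/kg, so it is Category TX (Toxic).
Category CR net quantity: 29 mL + (two 13 mL containers = 26 mL) = 55 mL.
55 mL > 50 mL (passenger aircraft limit, Category CR) — over the limit.
Category TX quantity: two 2.4 oz packs = 136.32 g.
136.32 g is within the passenger aircraft limit of 250 g for Category TX.
The segregation rule (Category OX with Category FG) does not apply to Category CR with Category TX.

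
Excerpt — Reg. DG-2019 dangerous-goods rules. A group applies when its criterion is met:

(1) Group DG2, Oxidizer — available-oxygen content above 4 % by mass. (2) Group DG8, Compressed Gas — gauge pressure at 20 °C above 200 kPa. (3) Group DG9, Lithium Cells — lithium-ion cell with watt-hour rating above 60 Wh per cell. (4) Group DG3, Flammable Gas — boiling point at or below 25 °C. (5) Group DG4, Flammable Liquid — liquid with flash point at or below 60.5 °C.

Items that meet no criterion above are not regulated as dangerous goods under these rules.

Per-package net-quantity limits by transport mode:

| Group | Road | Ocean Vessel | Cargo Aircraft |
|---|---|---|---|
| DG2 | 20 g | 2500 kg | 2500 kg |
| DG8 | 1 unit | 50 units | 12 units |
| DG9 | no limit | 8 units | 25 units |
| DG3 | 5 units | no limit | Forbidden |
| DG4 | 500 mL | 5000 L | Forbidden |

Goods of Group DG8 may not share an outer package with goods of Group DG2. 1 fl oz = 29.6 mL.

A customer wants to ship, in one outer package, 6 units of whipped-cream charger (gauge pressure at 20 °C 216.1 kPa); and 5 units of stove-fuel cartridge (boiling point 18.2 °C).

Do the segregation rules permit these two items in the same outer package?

Yes

The whipped-cream charger has gauge pressure at 20 °C 216.1 kPa, which is > 200 kPa, so it is Group DG8 (Compressed Gas).
The stove-fuel cartridge has boiling point 18.2 °C, which is ≤ 25 °C, so it is Group DG3 (Flammable Gas).
No segregation rule bars Group DG8 with Group DG3.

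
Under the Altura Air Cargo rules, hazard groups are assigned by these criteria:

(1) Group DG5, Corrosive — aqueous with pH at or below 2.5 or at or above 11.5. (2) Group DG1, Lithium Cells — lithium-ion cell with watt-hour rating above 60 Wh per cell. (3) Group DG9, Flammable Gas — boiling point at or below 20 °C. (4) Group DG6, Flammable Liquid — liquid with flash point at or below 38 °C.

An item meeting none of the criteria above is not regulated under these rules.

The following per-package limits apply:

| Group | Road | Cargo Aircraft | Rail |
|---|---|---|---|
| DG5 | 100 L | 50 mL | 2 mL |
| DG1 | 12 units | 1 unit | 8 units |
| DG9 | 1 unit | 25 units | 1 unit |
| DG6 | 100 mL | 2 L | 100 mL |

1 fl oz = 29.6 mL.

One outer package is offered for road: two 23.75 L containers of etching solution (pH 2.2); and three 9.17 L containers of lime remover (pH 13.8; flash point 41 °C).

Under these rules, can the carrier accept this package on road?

Yes

pH 2.2 meets the Group DG5 criterion (Corrosive), so the etching solution is Group DG5.
pH 13.8 meets the Group DG5 criterion (Corrosive), so the lime remover is Group DG5.
Total Group DG5: (two 23.75 L containers = 47.5 L) + (three 9.17 L containers = 27.51 L) = 75.01 L.
75.01 L is within the road limit of 100 L for Group DG5.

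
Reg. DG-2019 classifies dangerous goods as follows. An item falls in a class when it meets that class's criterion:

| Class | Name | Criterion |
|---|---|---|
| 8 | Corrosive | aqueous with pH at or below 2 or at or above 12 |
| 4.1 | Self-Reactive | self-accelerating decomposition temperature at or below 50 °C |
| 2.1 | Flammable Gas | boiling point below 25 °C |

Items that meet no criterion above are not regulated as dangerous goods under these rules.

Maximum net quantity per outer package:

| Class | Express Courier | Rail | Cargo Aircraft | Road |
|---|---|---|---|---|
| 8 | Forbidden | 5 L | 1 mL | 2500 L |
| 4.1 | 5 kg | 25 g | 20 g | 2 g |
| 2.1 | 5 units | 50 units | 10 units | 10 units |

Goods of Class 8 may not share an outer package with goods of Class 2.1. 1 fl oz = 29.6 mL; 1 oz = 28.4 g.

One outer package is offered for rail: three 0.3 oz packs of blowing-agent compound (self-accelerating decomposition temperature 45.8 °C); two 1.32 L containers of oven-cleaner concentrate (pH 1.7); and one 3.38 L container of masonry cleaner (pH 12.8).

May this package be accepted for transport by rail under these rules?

The blowing-agent compound has self-accelerating decomposition temperature 45.8 °C, which is ≤ 50 °C, so it is Class 4.1 (Self-Reactive).
With pH 1.7 (≤ 2), the oven-cleaner concentrate falls in Class 8.
Masonry cleaner: pH 12.8 ≥ 12 → Class 8 (Corrosive).
Class 8 net quantity: (two 1.32 L containers = 2.64 L) + 3.38 L = 6.02 L.
6.02 L > 5 L (rail limit, Class 8) — over the limit.
Class 4.1 quantity: three 0.3 oz packs = 25.56 g.
25.56 g > 25 g (rail limit, Class 4.1) — over the limit.
The segregation rule (Class 8 with Class 2.1) does not apply to Class 8 with Class 4.1.

No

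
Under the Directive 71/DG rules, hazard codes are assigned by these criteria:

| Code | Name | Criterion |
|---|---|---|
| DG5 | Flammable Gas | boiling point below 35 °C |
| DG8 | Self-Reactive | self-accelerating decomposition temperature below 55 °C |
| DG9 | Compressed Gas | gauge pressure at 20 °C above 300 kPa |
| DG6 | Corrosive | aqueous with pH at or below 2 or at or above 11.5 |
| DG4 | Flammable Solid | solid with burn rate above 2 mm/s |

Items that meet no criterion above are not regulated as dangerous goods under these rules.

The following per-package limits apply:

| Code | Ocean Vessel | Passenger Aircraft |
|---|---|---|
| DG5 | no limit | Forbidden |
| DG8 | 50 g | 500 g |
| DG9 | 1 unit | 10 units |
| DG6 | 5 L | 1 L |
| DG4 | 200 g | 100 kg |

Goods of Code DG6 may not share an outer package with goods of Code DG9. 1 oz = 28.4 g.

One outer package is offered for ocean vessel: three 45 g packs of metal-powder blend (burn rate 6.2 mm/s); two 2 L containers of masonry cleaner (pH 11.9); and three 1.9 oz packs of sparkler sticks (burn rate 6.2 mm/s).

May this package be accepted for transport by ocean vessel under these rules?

No

Metal-powder blend: burn rate 6.2 mm/s > 2 mm/s → Code DG4 (Flammable Solid).
The masonry cleaner has pH 11.9, which is ≥ 11.5, so it is Code DG6 (Corrosive).
Sparkler sticks: burn rate 6.2 mm/s > 2 mm/s → Code DG4 (Flammable Solid).
Code DG4 net quantity: (three 45 g packs = 135 g) + (three 1.9 oz packs = 161.88 g) = 296.88 g.
296.88 g exceeds the ocean vessel limit of 200 g for Code DG4.
Code DG6 quantity: two 2 L containers = 4 L.
4 L is within the ocean vessel limit of 5 L for Code DG6.
The segregation rule (Code DG6 with Code DG9) does not apply to Code DG4 with Code DG6.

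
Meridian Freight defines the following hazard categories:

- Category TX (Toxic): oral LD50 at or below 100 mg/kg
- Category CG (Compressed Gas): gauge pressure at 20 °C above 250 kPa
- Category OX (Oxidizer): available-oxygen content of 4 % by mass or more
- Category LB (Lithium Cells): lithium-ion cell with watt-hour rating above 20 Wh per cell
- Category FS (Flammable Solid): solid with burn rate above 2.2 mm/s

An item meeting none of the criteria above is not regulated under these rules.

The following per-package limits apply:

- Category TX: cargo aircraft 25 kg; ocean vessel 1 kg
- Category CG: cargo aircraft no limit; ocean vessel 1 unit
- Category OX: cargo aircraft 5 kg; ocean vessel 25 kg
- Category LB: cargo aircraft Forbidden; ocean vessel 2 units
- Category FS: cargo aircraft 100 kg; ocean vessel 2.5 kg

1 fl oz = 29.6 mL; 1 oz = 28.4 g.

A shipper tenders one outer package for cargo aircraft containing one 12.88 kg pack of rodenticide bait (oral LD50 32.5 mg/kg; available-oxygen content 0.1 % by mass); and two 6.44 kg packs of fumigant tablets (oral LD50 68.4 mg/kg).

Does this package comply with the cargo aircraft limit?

Oral LD50 32.5 mg/kg meets the Category TX criterion (Toxic), so the rodenticide bait is Category TX.
The fumigant tablets have oral LD50 68.4 mg/kg, which is ≤ 100 mg/kg, so they are Category TX (Toxic).
Category TX net quantity: 12.88 kg + (two 6.44 kg packs = 12.88 kg) = 25.76 kg.
That exceeds the Category TX cargo aircraft limit of 25 kg.

No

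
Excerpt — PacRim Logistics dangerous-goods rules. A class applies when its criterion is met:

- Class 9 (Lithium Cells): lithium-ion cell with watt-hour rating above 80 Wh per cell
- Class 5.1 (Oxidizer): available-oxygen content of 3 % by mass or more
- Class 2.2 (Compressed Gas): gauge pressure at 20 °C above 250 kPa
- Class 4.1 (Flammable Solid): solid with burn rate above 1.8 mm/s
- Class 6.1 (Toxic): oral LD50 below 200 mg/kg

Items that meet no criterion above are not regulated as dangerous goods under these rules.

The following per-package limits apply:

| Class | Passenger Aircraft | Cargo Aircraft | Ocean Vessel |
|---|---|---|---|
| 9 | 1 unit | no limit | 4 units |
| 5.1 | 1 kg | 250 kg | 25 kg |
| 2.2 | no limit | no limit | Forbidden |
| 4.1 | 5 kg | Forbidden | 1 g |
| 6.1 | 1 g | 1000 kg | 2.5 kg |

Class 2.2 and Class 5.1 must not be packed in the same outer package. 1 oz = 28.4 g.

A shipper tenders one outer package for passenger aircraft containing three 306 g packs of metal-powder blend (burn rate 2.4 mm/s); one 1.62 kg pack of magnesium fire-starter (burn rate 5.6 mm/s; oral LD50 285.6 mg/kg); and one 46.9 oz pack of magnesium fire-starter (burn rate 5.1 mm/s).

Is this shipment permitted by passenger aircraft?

Yes

With burn rate 2.4 mm/s (> 1.8 mm/s), the metal-powder blend falls in Class 4.1.
With burn rate 5.6 mm/s (> 1.8 mm/s), the magnesium fire-starter falls in Class 4.1.
Burn rate 5.1 mm/s meets the Class 4.1 criterion (Flammable Solid), so the magnesium fire-starter is Class 4.1.
Class 4.1 net quantity: (three 306 g packs = 918 g) + 1.62 kg + (one 46.9 oz pack = 1331.96 g) = 3869.96 g.
3869.96 g is within the passenger aircraft limit of 5 kg for Class 4.1.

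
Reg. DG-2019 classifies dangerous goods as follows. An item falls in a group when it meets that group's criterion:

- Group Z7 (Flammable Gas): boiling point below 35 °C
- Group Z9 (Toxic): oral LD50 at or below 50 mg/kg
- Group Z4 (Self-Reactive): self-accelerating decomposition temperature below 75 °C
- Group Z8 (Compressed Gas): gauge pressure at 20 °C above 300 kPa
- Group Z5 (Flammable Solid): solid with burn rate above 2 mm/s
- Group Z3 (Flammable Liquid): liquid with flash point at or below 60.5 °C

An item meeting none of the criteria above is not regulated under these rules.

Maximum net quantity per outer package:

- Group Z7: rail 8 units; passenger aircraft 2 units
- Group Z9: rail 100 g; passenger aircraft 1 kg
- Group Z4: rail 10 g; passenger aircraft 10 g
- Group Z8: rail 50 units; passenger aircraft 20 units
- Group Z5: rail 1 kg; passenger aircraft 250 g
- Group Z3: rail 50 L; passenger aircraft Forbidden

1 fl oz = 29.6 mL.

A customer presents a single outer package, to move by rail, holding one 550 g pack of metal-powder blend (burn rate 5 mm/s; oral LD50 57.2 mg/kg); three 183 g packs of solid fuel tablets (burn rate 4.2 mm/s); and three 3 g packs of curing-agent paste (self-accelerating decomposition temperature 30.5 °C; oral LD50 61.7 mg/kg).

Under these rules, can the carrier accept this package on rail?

The metal-powder blend has burn rate 5 mm/s, which is > 2 mm/s, so it is Group Z5 (Flammable Solid).
With burn rate 4.2 mm/s (> 2 mm/s), the solid fuel tablets fall in Group Z5.
The curing-agent paste has self-accelerating decomposition temperature 30.5 °C, which is < 75 °C, so it is Group Z4 (Self-Reactive).
Total Group Z5: 550 g + (three 183 g packs = 549 g) = 1.099 kg.
1.099 kg > 1 kg (rail limit, Group Z5) — over the limit.
Group Z4 quantity: three 3 g packs = 9 g.
That is within the Group Z4 rail limit of 10 g.

No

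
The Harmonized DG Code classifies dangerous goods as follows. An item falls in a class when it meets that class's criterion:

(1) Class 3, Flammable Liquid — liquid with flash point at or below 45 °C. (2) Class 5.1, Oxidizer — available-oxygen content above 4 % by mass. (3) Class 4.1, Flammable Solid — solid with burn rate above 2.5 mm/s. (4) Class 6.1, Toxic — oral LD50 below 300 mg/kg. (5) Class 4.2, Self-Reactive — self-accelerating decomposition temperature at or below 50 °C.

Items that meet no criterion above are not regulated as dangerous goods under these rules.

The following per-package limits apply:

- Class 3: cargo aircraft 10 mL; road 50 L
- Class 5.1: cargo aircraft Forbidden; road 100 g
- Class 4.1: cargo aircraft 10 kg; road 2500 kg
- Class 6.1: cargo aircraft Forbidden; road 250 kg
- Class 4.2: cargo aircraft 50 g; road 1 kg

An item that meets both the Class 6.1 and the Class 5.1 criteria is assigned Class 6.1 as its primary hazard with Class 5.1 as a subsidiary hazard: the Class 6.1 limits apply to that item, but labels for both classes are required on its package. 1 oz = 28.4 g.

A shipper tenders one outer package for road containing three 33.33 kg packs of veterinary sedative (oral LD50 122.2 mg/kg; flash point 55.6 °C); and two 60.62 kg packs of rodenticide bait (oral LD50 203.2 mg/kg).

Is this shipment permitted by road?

Yes

Oral LD50 122.2 mg/kg meets the Class 6.1 criterion (Toxic), so the veterinary sedative is Class 6.1.
Oral LD50 203.2 mg/kg meets the Class 6.1 criterion (Toxic), so the rodenticide bait is Class 6.1.
Total Class 6.1: (three 33.33 kg packs = 99.99 kg) + (two 60.62 kg packs = 121.24 kg) = 221.23 kg.
221.23 kg ≤ 250 kg (road limit, Class 6.1) — within limit.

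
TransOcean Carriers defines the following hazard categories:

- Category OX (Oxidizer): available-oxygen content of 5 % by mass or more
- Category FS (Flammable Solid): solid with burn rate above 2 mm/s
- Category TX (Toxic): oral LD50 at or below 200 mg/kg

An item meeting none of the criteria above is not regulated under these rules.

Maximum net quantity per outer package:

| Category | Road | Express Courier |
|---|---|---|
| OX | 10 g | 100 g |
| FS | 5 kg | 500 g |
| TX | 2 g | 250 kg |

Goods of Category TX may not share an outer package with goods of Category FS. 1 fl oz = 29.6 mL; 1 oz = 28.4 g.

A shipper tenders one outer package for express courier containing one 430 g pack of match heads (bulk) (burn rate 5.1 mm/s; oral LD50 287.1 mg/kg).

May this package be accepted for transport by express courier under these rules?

Yes

The match heads (bulk) have burn rate 5.1 mm/s, which is > 2 mm/s, so they are Category FS (Flammable Solid).
Category FS quantity: 430 g.
430 g is within the express courier limit of 500 g for Category FS.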